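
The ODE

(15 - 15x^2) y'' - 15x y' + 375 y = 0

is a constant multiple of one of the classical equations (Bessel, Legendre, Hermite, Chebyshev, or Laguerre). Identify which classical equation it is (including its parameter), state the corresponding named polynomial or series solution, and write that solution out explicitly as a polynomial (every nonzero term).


All three coefficients share the factor 15; dividing through by 15 gives  (1 - x^2) y'' - x y' + 25 y = 0.
This matches the Chebyshev equation (1 - x^2) y'' - x y' + n^2 y = 0 (note the -x y' term, not -2x y') with n^2 = 25, so n = 5; the polynomial solution is T_5(x).
With y = sum_k a_k x^k, matching x^k gives (k+2)(k+1) a_{k+2} = (k^2 - n^2) a_k = (k - 5)(k + 5) a_k. The right side vanishes at k = 5, so the series with the parity of 5 terminates at degree 5.
Standard normalization: leading coefficient of T_n is 2^(n-1), so a_5 = 2^4 = 16. Work downward with a_k = (k+1)(k+2) a_{k+2} / ((k - 5)(k + 5)):
  a_3 = (4)(5)(16) / ((3 - 5)(3 + 5)) = 320/(-16) = -20
  a_1 = (2)(3)(-20) / ((1 - 5)(1 + 5)) = -120/(-24) = 5
Hence T_5(x) = 16 x^5 - 20 x^3 + 5 x.

T_5(x); series = 16 x^5 - 20 x^3 + 5 x


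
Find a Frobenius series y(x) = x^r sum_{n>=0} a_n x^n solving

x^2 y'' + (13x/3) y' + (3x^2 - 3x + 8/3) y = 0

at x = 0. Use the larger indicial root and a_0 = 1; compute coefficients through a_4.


Write in Frobenius form y'' + (p(x)/x) y' + (q(x)/x^2) y = 0:
  p(x) = 13/3,  q(x) = 3x^2 - 3x + 8/3.
Indicial equation: r(r-1) + (13/3) r + (8/3) = 0 -> roots r_1 = -4/3, r_2 = -2.
Take r = r_1 = -4/3. Let y(x) = x^r sum_{n>=0} a_n x^n with a_0 = 1.
Substitute y = x^r sum a_n x^n and match x^{r+n}. The recurrence is
  D(n) a_n - 3 a_{n-1} + 3 a_{n-2} = 0,  where D(n) = (r+n)(r+n-1) + (13/3)(r+n) + (8/3).
  a_n = [3 a_{n-1} - 3 a_{n-2}] / D(n).
Since the indicial polynomial factors as (r - r_1)(r - r_2), D(n) = (r_1 + n - r_1)(r_1 + n - r_2) = n(n + 2/3).
Evaluating step by step (a_0 = 1):
  n = 1: D(1) = 1(1 + 2/3) = 5/3; numerator = 3(1) = 3; a_1 = (3)/(5/3) = 9/5
  n = 2: D(2) = 2(2 + 2/3) = 16/3; numerator = 3(9/5) - 3(1) = 12/5; a_2 = (12/5)/(16/3) = 9/20
  n = 3: D(3) = 3(3 + 2/3) = 11; numerator = 3(9/20) - 3(9/5) = -81/20; a_3 = (-81/20)/(11) = -81/220
  n = 4: D(4) = 4(4 + 2/3) = 56/3; numerator = 3(-81/220) - 3(9/20) = -27/11; a_4 = (-27/11)/(56/3) = -81/616

r = -4/3; a_0 = 1; a_1 = 9/5; a_2 = 9/20; a_3 = -81/220; a_4 = -81/616


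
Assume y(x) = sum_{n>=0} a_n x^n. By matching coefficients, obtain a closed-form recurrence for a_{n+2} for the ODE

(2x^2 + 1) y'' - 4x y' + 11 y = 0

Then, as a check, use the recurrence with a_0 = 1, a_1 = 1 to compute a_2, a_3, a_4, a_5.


Substitute y = sum_n a_n x^n.
(1 + 2 x^2) y'' contributes (n+2)(n+1) a_{n+2} + 2 n(n-1) a_n at x^n.
-4 x y'(x) contributes -4 n a_n at x^n.
11 y(x) contributes 11 a_n at x^n.
Matching x^n: (n+2)(n+1) a_{n+2} + (2 n(n-1) - 4 n + 11) a_n = 0.
Thus a_{n+2} = (-2 n(n-1) + 4 n - 11) / ((n+1)(n+2)) * a_n.

Check with a_0 = 1, a_1 = 1 (apply the recurrence for n = 0, 1, 2, 3): a_0 = 1, a_1 = 1, a_2 = -11/2, a_3 = -7/6, a_4 = 77/24, a_5 = 77/120.

a_(n+2) = (-2 n(n-1) + 4 n - 11) / ((n+1)(n+2)) * a_n; check: a_0 = 1, a_1 = 1, a_2 = -11/2, a_3 = -7/6, a_4 = 77/24, a_5 = 77/120


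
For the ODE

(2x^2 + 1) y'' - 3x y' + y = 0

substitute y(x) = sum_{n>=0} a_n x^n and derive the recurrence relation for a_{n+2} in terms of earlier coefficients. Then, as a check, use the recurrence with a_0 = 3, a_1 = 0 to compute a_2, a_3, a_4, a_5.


Substitute y = sum_n a_n x^n.
(1 + 2 x^2) y'' contributes (n+2)(n+1) a_{n+2} + 2 n(n-1) a_n at x^n.
-3 x y'(x) contributes -3 n a_n at x^n.
y(x) contributes 1 a_n at x^n.
Matching x^n: (n+2)(n+1) a_{n+2} + (2 n(n-1) - 3 n + 1) a_n = 0.
Thus a_{n+2} = (-2 n(n-1) + 3 n - 1) / ((n+1)(n+2)) * a_n.

Check with a_0 = 3, a_1 = 0 (apply the recurrence for n = 0, 1, 2, 3): a_0 = 3, a_1 = 0, a_2 = -3/2, a_3 = 0, a_4 = -1/8, a_5 = 0.

a_(n+2) = (-2 n(n-1) + 3 n - 1) / ((n+1)(n+2)) * a_n; check: a_0 = 3, a_1 = 0, a_2 = -3/2, a_3 = 0, a_4 = -1/8, a_5 = 0


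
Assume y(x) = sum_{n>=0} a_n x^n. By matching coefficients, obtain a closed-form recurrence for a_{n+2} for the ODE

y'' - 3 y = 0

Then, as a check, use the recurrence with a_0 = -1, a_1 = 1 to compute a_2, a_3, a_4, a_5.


Substitute y = sum_n a_n x^n into y'' + (const) y = 0.
y''(x) = sum_{n>=0} (n+2)(n+1) a_{n+2} x^n.
The ODE becomes sum_n [(n+2)(n+1) a_{n+2} - 3 a_n] x^n = 0.
Setting each coefficient to zero gives the recurrence:
  (n+2)(n+1) a_{n+2} - 3 a_n = 0,
  a_{n+2} = 3 / ((n+1)(n+2)) a_n.

Check with a_0 = -1, a_1 = 1 (apply the recurrence for n = 0, 1, 2, 3): a_0 = -1, a_1 = 1, a_2 = -3/2, a_3 = 1/2, a_4 = -3/8, a_5 = 3/40.

a_{n+2} = 3/((n+1)(n+2)) * a_n; check: a_0 = -1, a_1 = 1, a_2 = -3/2, a_3 = 1/2, a_4 = -3/8, a_5 = 3/40


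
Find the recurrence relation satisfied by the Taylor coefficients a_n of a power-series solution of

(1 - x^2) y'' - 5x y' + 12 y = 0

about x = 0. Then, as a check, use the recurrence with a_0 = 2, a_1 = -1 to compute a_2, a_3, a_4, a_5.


Substitute y = sum_n a_n x^n.
(1 - 1 x^2) y'' contributes (n+2)(n+1) a_{n+2} - n(n-1) a_n at x^n.
-5 x y'(x) contributes -5 n a_n at x^n.
12 y(x) contributes 12 a_n at x^n.
Matching x^n: (n+2)(n+1) a_{n+2} + (-n(n-1) - 5 n + 12) a_n = 0.
Thus a_{n+2} = (n(n-1) + 5 n - 12) / ((n+1)(n+2)) * a_n.

Check with a_0 = 2, a_1 = -1 (apply the recurrence for n = 0, 1, 2, 3): a_0 = 2, a_1 = -1, a_2 = -12, a_3 = 7/6, a_4 = 0, a_5 = 21/40.

a_(n+2) = (n(n-1) + 5 n - 12) / ((n+1)(n+2)) * a_n; check: a_0 = 2, a_1 = -1, a_2 = -12, a_3 = 7/6, a_4 = 0, a_5 = 21/40


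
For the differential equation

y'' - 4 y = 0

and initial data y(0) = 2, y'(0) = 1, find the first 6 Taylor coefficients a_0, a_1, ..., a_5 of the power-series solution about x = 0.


Ansatz: y(x) = sum_{n>=0} a_n x^n, so y'(x) = sum_{n>=1} n a_n x^(n-1) and y''(x) = sum_{n>=2} n(n-1) a_n x^(n-2).
Substitute into P(x) y'' + Q(x) y' + R(x) y = 0 with P(x) = 1, Q(x) = 0, R(x) = -4, and match powers of x.
Initial conditions: a_0 = 2, a_1 = 1.
Setting the coefficient of each power of x to zero and solving order by order (substituting the coefficients already found):
  x^0: 2 a_2 - 4 a_0 = 0  ->  2 a_2 = 4 a_0 = 8  ->  a_2 = 4
  x^1: 6 a_3 - 4 a_1 = 0  ->  6 a_3 = 4 a_1 = 4  ->  a_3 = 2/3
  x^2: 12 a_4 - 4 a_2 = 0  ->  12 a_4 = 4 a_2 = 16  ->  a_4 = 4/3
  x^3: 20 a_5 - 4 a_3 = 0  ->  20 a_5 = 4 a_3 = 8/3  ->  a_5 = 2/15
Truncated series: y(x) = 2 + x + 4 x^2 + (2/3) x^3 + (4/3) x^4 + (2/15) x^5 + O(x^6).

a_0 = 2; a_1 = 1; a_2 = 4; a_3 = 2/3; a_4 = 4/3; a_5 = 2/15


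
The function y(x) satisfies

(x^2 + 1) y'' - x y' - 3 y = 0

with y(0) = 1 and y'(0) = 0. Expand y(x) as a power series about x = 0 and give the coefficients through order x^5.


Ansatz: y(x) = sum_{n>=0} a_n x^n, so y'(x) = sum_{n>=1} n a_n x^(n-1) and y''(x) = sum_{n>=2} n(n-1) a_n x^(n-2).
Substitute into P(x) y'' + Q(x) y' + R(x) y = 0 with P(x) = x^2 + 1, Q(x) = -x, R(x) = -3, and match powers of x.
Initial conditions: a_0 = 1, a_1 = 0.
Setting the coefficient of each power of x to zero and solving order by order (substituting the coefficients already found):
  x^0: 2 a_2 - 3 a_0 = 0  ->  2 a_2 = 3 a_0 = 3  ->  a_2 = 3/2
  x^1: 6 a_3 - 4 a_1 = 0  ->  6 a_3 = 4 a_1 = 0  ->  a_3 = 0
  x^2: 12 a_4 - 3 a_2 = 0  ->  12 a_4 = 3 a_2 = 9/2  ->  a_4 = 3/8
  x^3: 20 a_5 = 0  ->  a_5 = 0
Truncated series: y(x) = 1 + (3/2) x^2 + (3/8) x^4 + O(x^6).

a_0 = 1; a_1 = 0; a_2 = 3/2; a_3 = 0; a_4 = 3/8; a_5 = 0


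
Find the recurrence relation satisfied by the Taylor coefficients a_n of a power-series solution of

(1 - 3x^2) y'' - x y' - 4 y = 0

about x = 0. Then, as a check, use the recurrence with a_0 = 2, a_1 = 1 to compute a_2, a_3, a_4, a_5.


Substitute y = sum_n a_n x^n.
(1 - 3 x^2) y'' contributes (n+2)(n+1) a_{n+2} - 3 n(n-1) a_n at x^n.
-x y'(x) contributes -n a_n at x^n.
-4 y(x) contributes -4 a_n at x^n.
Matching x^n: (n+2)(n+1) a_{n+2} + (-3 n(n-1) - n - 4) a_n = 0.
Thus a_{n+2} = (3 n(n-1) + n + 4) / ((n+1)(n+2)) * a_n.

Check with a_0 = 2, a_1 = 1 (apply the recurrence for n = 0, 1, 2, 3): a_0 = 2, a_1 = 1, a_2 = 4, a_3 = 5/6, a_4 = 4, a_5 = 25/24.

a_(n+2) = (3 n(n-1) + n + 4) / ((n+1)(n+2)) * a_n; check: a_0 = 2, a_1 = 1, a_2 = 4, a_3 = 5/6, a_4 = 4, a_5 = 25/24


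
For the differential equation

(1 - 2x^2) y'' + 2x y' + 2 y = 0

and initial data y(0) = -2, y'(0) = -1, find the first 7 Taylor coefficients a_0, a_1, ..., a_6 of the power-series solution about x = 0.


Ansatz: y(x) = sum_{n>=0} a_n x^n, so y'(x) = sum_{n>=1} n a_n x^(n-1) and y''(x) = sum_{n>=2} n(n-1) a_n x^(n-2).
Substitute into P(x) y'' + Q(x) y' + R(x) y = 0 with P(x) = 1 - 2x^2, Q(x) = 2x, R(x) = 2, and match powers of x.
Initial conditions: a_0 = -2, a_1 = -1.
Setting the coefficient of each power of x to zero and solving order by order (substituting the coefficients already found):
  x^0: 2 a_2 + 2 a_0 = 0  ->  2 a_2 = -2 a_0 = 4  ->  a_2 = 2
  x^1: 6 a_3 + 4 a_1 = 0  ->  6 a_3 = -4 a_1 = 4  ->  a_3 = 2/3
  x^2: 12 a_4 + 2 a_2 = 0  ->  12 a_4 = -2 a_2 = -4  ->  a_4 = -1/3
  x^3: 20 a_5 - 4 a_3 = 0  ->  20 a_5 = 4 a_3 = 8/3  ->  a_5 = 2/15
  x^4: 30 a_6 - 14 a_4 = 0  ->  30 a_6 = 14 a_4 = -14/3  ->  a_6 = -7/45
Truncated series: y(x) = -2 - x + 2 x^2 + (2/3) x^3 - (1/3) x^4 + (2/15) x^5 - (7/45) x^6 + O(x^7).

a_0 = -2; a_1 = -1; a_2 = 2; a_3 = 2/3; a_4 = -1/3; a_5 = 2/15; a_6 = -7/45


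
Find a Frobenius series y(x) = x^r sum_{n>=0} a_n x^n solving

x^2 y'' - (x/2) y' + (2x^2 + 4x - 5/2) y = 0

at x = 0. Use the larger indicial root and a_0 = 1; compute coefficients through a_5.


Write in Frobenius form y'' + (p(x)/x) y' + (q(x)/x^2) y = 0:
  p(x) = -1/2,  q(x) = 2x^2 + 4x - 5/2.
Indicial equation: r(r-1) + (-1/2) r + (-5/2) = 0 -> roots r_1 = 5/2, r_2 = -1.
Take r = r_1 = 5/2. Let y(x) = x^r sum_{n>=0} a_n x^n with a_0 = 1.
Substitute y = x^r sum a_n x^n and match x^{r+n}. The recurrence is
  D(n) a_n + 4 a_{n-1} + 2 a_{n-2} = 0,  where D(n) = (r+n)(r+n-1) + (-1/2)(r+n) + (-5/2).
  a_n = [-4 a_{n-1} - 2 a_{n-2}] / D(n).
Since the indicial polynomial factors as (r - r_1)(r - r_2), D(n) = (r_1 + n - r_1)(r_1 + n - r_2) = n(n + 7/2).
Evaluating step by step (a_0 = 1):
  n = 1: D(1) = 1(1 + 7/2) = 9/2; numerator = -4(1) = -4; a_1 = (-4)/(9/2) = -8/9
  n = 2: D(2) = 2(2 + 7/2) = 11; numerator = -4(-8/9) - 2(1) = 14/9; a_2 = (14/9)/(11) = 14/99
  n = 3: D(3) = 3(3 + 7/2) = 39/2; numerator = -4(14/99) - 2(-8/9) = 40/33; a_3 = (40/33)/(39/2) = 80/1287
  n = 4: D(4) = 4(4 + 7/2) = 30; numerator = -4(80/1287) - 2(14/99) = -76/143; a_4 = (-76/143)/(30) = -38/2145
  n = 5: D(5) = 5(5 + 7/2) = 85/2; numerator = -4(-38/2145) - 2(80/1287) = -344/6435; a_5 = (-344/6435)/(85/2) = -688/546975

r = 5/2; a_0 = 1; a_1 = -8/9; a_2 = 14/99; a_3 = 80/1287; a_4 = -38/2145; a_5 = -688/546975


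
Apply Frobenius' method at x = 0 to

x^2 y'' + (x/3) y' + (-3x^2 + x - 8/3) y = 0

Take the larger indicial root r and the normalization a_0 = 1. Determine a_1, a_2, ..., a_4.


Write in Frobenius form y'' + (p(x)/x) y' + (q(x)/x^2) y = 0:
  p(x) = 1/3,  q(x) = -3x^2 + x - 8/3.
Indicial equation: r(r-1) + (1/3) r + (-8/3) = 0 -> roots r_1 = 2, r_2 = -4/3.
Take r = r_1 = 2. Let y(x) = x^r sum_{n>=0} a_n x^n with a_0 = 1.
Substitute y = x^r sum a_n x^n and match x^{r+n}. The recurrence is
  D(n) a_n + 1 a_{n-1} - 3 a_{n-2} = 0,  where D(n) = (r+n)(r+n-1) + (1/3)(r+n) + (-8/3).
  a_n = [-1 a_{n-1} + 3 a_{n-2}] / D(n).
Since the indicial polynomial factors as (r - r_1)(r - r_2), D(n) = (r_1 + n - r_1)(r_1 + n - r_2) = n(n + 10/3).
Evaluating step by step (a_0 = 1):
  n = 1: D(1) = 1(1 + 10/3) = 13/3; numerator = -1(1) = -1; a_1 = (-1)/(13/3) = -3/13
  n = 2: D(2) = 2(2 + 10/3) = 32/3; numerator = -1(-3/13) + 3(1) = 42/13; a_2 = (42/13)/(32/3) = 63/208
  n = 3: D(3) = 3(3 + 10/3) = 19; numerator = -1(63/208) + 3(-3/13) = -207/208; a_3 = (-207/208)/(19) = -207/3952
  n = 4: D(4) = 4(4 + 10/3) = 88/3; numerator = -1(-207/3952) + 3(63/208) = 1899/1976; a_4 = (1899/1976)/(88/3) = 5697/173888

r = 2; a_0 = 1; a_1 = -3/13; a_2 = 63/208; a_3 = -207/3952; a_4 = 5697/173888


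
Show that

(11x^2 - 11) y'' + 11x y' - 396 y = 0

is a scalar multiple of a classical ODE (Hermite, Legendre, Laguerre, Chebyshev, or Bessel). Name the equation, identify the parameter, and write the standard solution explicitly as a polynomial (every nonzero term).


All three coefficients share the factor -11; dividing through by -11 gives  (1 - x^2) y'' - x y' + 36 y = 0.
This matches the Chebyshev equation (1 - x^2) y'' - x y' + n^2 y = 0 (note the -x y' term, not -2x y') with n^2 = 36, so n = 6; the polynomial solution is T_6(x).
With y = sum_k a_k x^k, matching x^k gives (k+2)(k+1) a_{k+2} = (k^2 - n^2) a_k = (k - 6)(k + 6) a_k. The right side vanishes at k = 6, so the series with the parity of 6 terminates at degree 6.
Standard normalization: leading coefficient of T_n is 2^(n-1), so a_6 = 2^5 = 32. Work downward with a_k = (k+1)(k+2) a_{k+2} / ((k - 6)(k + 6)):
  a_4 = (5)(6)(32) / ((4 - 6)(4 + 6)) = 960/(-20) = -48
  a_2 = (3)(4)(-48) / ((2 - 6)(2 + 6)) = -576/(-32) = 18
  a_0 = (1)(2)(18) / ((0 - 6)(0 + 6)) = 36/(-36) = -1
Hence T_6(x) = 32 x^6 - 48 x^4 + 18 x^2 - 1.

T_6(x); series = 32 x^6 - 48 x^4 + 18 x^2 - 1


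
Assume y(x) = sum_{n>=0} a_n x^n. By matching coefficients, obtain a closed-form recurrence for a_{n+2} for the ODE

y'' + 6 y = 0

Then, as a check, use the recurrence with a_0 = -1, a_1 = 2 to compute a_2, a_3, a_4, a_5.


Substitute y = sum_n a_n x^n into y'' + (const) y = 0.
y''(x) = sum_{n>=0} (n+2)(n+1) a_{n+2} x^n.
The ODE becomes sum_n [(n+2)(n+1) a_{n+2} + 6 a_n] x^n = 0.
Setting each coefficient to zero gives the recurrence:
  (n+2)(n+1) a_{n+2} + 6 a_n = 0,
  a_{n+2} = -6 / ((n+1)(n+2)) a_n.

Check with a_0 = -1, a_1 = 2 (apply the recurrence for n = 0, 1, 2, 3): a_0 = -1, a_1 = 2, a_2 = 3, a_3 = -2, a_4 = -3/2, a_5 = 3/5.

a_{n+2} = -6/((n+1)(n+2)) * a_n; check: a_0 = -1, a_1 = 2, a_2 = 3, a_3 = -2, a_4 = -3/2, a_5 = 3/5


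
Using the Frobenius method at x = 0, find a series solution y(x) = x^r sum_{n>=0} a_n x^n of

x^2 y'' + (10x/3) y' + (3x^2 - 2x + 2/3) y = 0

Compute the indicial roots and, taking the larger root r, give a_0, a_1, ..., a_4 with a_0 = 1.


Write in Frobenius form y'' + (p(x)/x) y' + (q(x)/x^2) y = 0:
  p(x) = 10/3,  q(x) = 3x^2 - 2x + 2/3.
Indicial equation: r(r-1) + (10/3) r + (2/3) = 0 -> roots r_1 = -1/3, r_2 = -2.
Take r = r_1 = -1/3. Let y(x) = x^r sum_{n>=0} a_n x^n with a_0 = 1.
Substitute y = x^r sum a_n x^n and match x^{r+n}. The recurrence is
  D(n) a_n - 2 a_{n-1} + 3 a_{n-2} = 0,  where D(n) = (r+n)(r+n-1) + (10/3)(r+n) + (2/3).
  a_n = [2 a_{n-1} - 3 a_{n-2}] / D(n).
Since the indicial polynomial factors as (r - r_1)(r - r_2), D(n) = (r_1 + n - r_1)(r_1 + n - r_2) = n(n + 5/3).
Evaluating step by step (a_0 = 1):
  n = 1: D(1) = 1(1 + 5/3) = 8/3; numerator = 2(1) = 2; a_1 = (2)/(8/3) = 3/4
  n = 2: D(2) = 2(2 + 5/3) = 22/3; numerator = 2(3/4) - 3(1) = -3/2; a_2 = (-3/2)/(22/3) = -9/44
  n = 3: D(3) = 3(3 + 5/3) = 14; numerator = 2(-9/44) - 3(3/4) = -117/44; a_3 = (-117/44)/(14) = -117/616
  n = 4: D(4) = 4(4 + 5/3) = 68/3; numerator = 2(-117/616) - 3(-9/44) = 18/77; a_4 = (18/77)/(68/3) = 27/2618

r = -1/3; a_0 = 1; a_1 = 3/4; a_2 = -9/44; a_3 = -117/616; a_4 = 27/2618


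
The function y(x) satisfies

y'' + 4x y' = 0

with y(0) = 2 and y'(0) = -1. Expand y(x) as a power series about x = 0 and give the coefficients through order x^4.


Ansatz: y(x) = sum_{n>=0} a_n x^n, so y'(x) = sum_{n>=1} n a_n x^(n-1) and y''(x) = sum_{n>=2} n(n-1) a_n x^(n-2).
Substitute into P(x) y'' + Q(x) y' + R(x) y = 0 with P(x) = 1, Q(x) = 4x, R(x) = 0, and match powers of x.
Initial conditions: a_0 = 2, a_1 = -1.
Setting the coefficient of each power of x to zero and solving order by order (substituting the coefficients already found):
  x^0: 2 a_2 = 0  ->  a_2 = 0
  x^1: 6 a_3 + 4 a_1 = 0  ->  6 a_3 = -4 a_1 = 4  ->  a_3 = 2/3
  x^2: 12 a_4 + 8 a_2 = 0  ->  12 a_4 = -8 a_2 = 0  ->  a_4 = 0
Truncated series: y(x) = 2 - x + (2/3) x^3 + O(x^5).

a_0 = 2; a_1 = -1; a_2 = 0; a_3 = 2/3; a_4 = 0


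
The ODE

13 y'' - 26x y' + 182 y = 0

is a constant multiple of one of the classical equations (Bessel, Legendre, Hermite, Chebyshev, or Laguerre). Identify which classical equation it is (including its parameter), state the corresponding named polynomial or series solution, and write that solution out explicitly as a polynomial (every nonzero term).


All three coefficients share the factor 13; dividing through by 13 gives  y'' - 2x y' + 14 y = 0.
This matches the Hermite equation y'' - 2x y' + 2n y = 0 with 2n = 14, so n = 7; the polynomial solution is H_7(x).
With y = sum_k a_k x^k, matching x^k gives (k+2)(k+1) a_{k+2} = 2(k - n) a_k = 2(k - 7) a_k. The right side vanishes at k = 7, so the series with the parity of 7 terminates at degree 7.
Standard normalization: leading coefficient of H_n is 2^n, so a_7 = 2^7 = 128. Work downward with a_k = (k+1)(k+2) a_{k+2} / (2(k - n)):
  a_5 = (6)(7)(128) / (2(5 - 7)) = 5376/(-4) = -1344
  a_3 = (4)(5)(-1344) / (2(3 - 7)) = -26880/(-8) = 3360
  a_1 = (2)(3)(3360) / (2(1 - 7)) = 20160/(-12) = -1680
Hence H_7(x) = 128 x^7 - 1344 x^5 + 3360 x^3 - 1680 x.

H_7(x); series = 128 x^7 - 1344 x^5 + 3360 x^3 - 1680 x


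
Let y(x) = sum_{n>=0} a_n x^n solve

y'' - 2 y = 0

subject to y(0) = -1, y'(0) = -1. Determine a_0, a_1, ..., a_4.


Ansatz: y(x) = sum_{n>=0} a_n x^n, so y'(x) = sum_{n>=1} n a_n x^(n-1) and y''(x) = sum_{n>=2} n(n-1) a_n x^(n-2).
Substitute into P(x) y'' + Q(x) y' + R(x) y = 0 with P(x) = 1, Q(x) = 0, R(x) = -2, and match powers of x.
Initial conditions: a_0 = -1, a_1 = -1.
Setting the coefficient of each power of x to zero and solving order by order (substituting the coefficients already found):
  x^0: 2 a_2 - 2 a_0 = 0  ->  2 a_2 = 2 a_0 = -2  ->  a_2 = -1
  x^1: 6 a_3 - 2 a_1 = 0  ->  6 a_3 = 2 a_1 = -2  ->  a_3 = -1/3
  x^2: 12 a_4 - 2 a_2 = 0  ->  12 a_4 = 2 a_2 = -2  ->  a_4 = -1/6
Truncated series: y(x) = -1 - x - x^2 - (1/3) x^3 - (1/6) x^4 + O(x^5).

a_0 = -1; a_1 = -1; a_2 = -1; a_3 = -1/3; a_4 = -1/6


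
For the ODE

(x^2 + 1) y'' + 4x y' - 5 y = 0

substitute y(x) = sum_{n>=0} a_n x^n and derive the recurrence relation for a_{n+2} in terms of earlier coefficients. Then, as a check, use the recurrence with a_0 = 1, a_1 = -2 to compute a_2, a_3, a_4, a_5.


Substitute y = sum_n a_n x^n.
(1 + 1 x^2) y'' contributes (n+2)(n+1) a_{n+2} + n(n-1) a_n at x^n.
4 x y'(x) contributes 4 n a_n at x^n.
-5 y(x) contributes -5 a_n at x^n.
Matching x^n: (n+2)(n+1) a_{n+2} + (n(n-1) + 4 n - 5) a_n = 0.
Thus a_{n+2} = (-n(n-1) - 4 n + 5) / ((n+1)(n+2)) * a_n.

Check with a_0 = 1, a_1 = -2 (apply the recurrence for n = 0, 1, 2, 3): a_0 = 1, a_1 = -2, a_2 = 5/2, a_3 = -1/3, a_4 = -25/24, a_5 = 13/60.

a_(n+2) = (-n(n-1) - 4 n + 5) / ((n+1)(n+2)) * a_n; check: a_0 = 1, a_1 = -2, a_2 = 5/2, a_3 = -1/3, a_4 = -25/24, a_5 = 13/60


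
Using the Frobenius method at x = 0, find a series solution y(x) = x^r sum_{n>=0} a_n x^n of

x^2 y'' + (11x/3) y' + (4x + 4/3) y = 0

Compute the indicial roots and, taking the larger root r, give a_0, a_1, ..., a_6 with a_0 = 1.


Write in Frobenius form y'' + (p(x)/x) y' + (q(x)/x^2) y = 0:
  p(x) = 11/3,  q(x) = 4x + 4/3.
Indicial equation: r(r-1) + (11/3) r + (4/3) = 0 -> roots r_1 = -2/3, r_2 = -2.
Take r = r_1 = -2/3. Let y(x) = x^r sum_{n>=0} a_n x^n with a_0 = 1.
Substitute y = x^r sum a_n x^n and match x^{r+n}. The recurrence is
  D(n) a_n + 4 a_{n-1} = 0,  where D(n) = (r+n)(r+n-1) + (11/3)(r+n) + (4/3).
  a_n = -4 / D(n) * a_{n-1}.
Since the indicial polynomial factors as (r - r_1)(r - r_2), D(n) = (r_1 + n - r_1)(r_1 + n - r_2) = n(n + 4/3).
Evaluating step by step (a_0 = 1):
  n = 1: D(1) = 1(1 + 4/3) = 7/3; numerator = -4(1) = -4; a_1 = (-4)/(7/3) = -12/7
  n = 2: D(2) = 2(2 + 4/3) = 20/3; numerator = -4(-12/7) = 48/7; a_2 = (48/7)/(20/3) = 36/35
  n = 3: D(3) = 3(3 + 4/3) = 13; numerator = -4(36/35) = -144/35; a_3 = (-144/35)/(13) = -144/455
  n = 4: D(4) = 4(4 + 4/3) = 64/3; numerator = -4(-144/455) = 576/455; a_4 = (576/455)/(64/3) = 27/455
  n = 5: D(5) = 5(5 + 4/3) = 95/3; numerator = -4(27/455) = -108/455; a_5 = (-108/455)/(95/3) = -324/43225
  n = 6: D(6) = 6(6 + 4/3) = 44; numerator = -4(-324/43225) = 1296/43225; a_6 = (1296/43225)/(44) = 324/475475

r = -2/3; a_0 = 1; a_1 = -12/7; a_2 = 36/35; a_3 = -144/455; a_4 = 27/455; a_5 = -324/43225; a_6 = 324/475475


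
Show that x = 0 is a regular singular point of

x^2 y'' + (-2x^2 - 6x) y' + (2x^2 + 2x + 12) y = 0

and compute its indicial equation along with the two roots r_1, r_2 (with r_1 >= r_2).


Divide by x^2 to reach normal form y'' + P_1(x) y' + P_2(x) y = 0 with P_1(x) = -2 - 6/x and P_2(x) = 2 + 2/x + 12/x^2.
x = 0 is a singular point because the y'-coefficient -2 - 6/x has a pole at x = 0 and the y-coefficient 2 + 2/x + 12/x^2 has a pole at x = 0.
It is a regular singular point because x P_1(x) = p(x) = -2x - 6 and x^2 P_2(x) = q(x) = 2x^2 + 2x + 12 are polynomials, hence analytic at x = 0.
p(0) = -6,  q(0) = 12.
Indicial equation: r(r-1) + p(0) r + q(0) = 0, i.e. r^2 + (p(0) - 1) r + q(0) = 0, i.e. r^2 - 7 r + 12 = 0.
Discriminant: (-7)^2 - 4(12) = 1, so r = (7 ± 1)/2.
Solving: r_1 = 4, r_2 = 3.

indicial: r^2 - 7 r + 12 = 0; roots r_1 = 4, r_2 = 3


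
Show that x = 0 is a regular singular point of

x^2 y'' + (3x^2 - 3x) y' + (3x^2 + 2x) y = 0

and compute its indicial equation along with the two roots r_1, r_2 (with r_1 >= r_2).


Divide by x^2 to reach normal form y'' + P_1(x) y' + P_2(x) y = 0 with P_1(x) = 3 - 3/x and P_2(x) = 3 + 2/x.
x = 0 is a singular point because the y'-coefficient 3 - 3/x has a pole at x = 0 and the y-coefficient 3 + 2/x has a pole at x = 0.
It is a regular singular point because x P_1(x) = p(x) = 3x - 3 and x^2 P_2(x) = q(x) = 3x^2 + 2x are polynomials, hence analytic at x = 0.
p(0) = -3,  q(0) = 0.
Indicial equation: r(r-1) + p(0) r + q(0) = 0, i.e. r^2 + (p(0) - 1) r + q(0) = 0, i.e. r^2 - 4 r = 0.
Discriminant: (-4)^2 - 4(0) = 16, so r = (4 ± 4)/2.
Solving: r_1 = 4, r_2 = 0.

indicial: r^2 - 4 r = 0; roots r_1 = 4, r_2 = 0


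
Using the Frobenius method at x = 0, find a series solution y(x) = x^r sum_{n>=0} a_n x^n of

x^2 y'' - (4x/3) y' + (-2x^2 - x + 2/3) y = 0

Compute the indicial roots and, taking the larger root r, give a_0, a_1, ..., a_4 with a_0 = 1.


Write in Frobenius form y'' + (p(x)/x) y' + (q(x)/x^2) y = 0:
  p(x) = -4/3,  q(x) = -2x^2 - x + 2/3.
Indicial equation: r(r-1) + (-4/3) r + (2/3) = 0 -> roots r_1 = 2, r_2 = 1/3.
Take r = r_1 = 2. Let y(x) = x^r sum_{n>=0} a_n x^n with a_0 = 1.
Substitute y = x^r sum a_n x^n and match x^{r+n}. The recurrence is
  D(n) a_n - 1 a_{n-1} - 2 a_{n-2} = 0,  where D(n) = (r+n)(r+n-1) + (-4/3)(r+n) + (2/3).
  a_n = [1 a_{n-1} + 2 a_{n-2}] / D(n).
Since the indicial polynomial factors as (r - r_1)(r - r_2), D(n) = (r_1 + n - r_1)(r_1 + n - r_2) = n(n + 5/3).
Evaluating step by step (a_0 = 1):
  n = 1: D(1) = 1(1 + 5/3) = 8/3; numerator = 1(1) = 1; a_1 = (1)/(8/3) = 3/8
  n = 2: D(2) = 2(2 + 5/3) = 22/3; numerator = 1(3/8) + 2(1) = 19/8; a_2 = (19/8)/(22/3) = 57/176
  n = 3: D(3) = 3(3 + 5/3) = 14; numerator = 1(57/176) + 2(3/8) = 189/176; a_3 = (189/176)/(14) = 27/352
  n = 4: D(4) = 4(4 + 5/3) = 68/3; numerator = 1(27/352) + 2(57/176) = 255/352; a_4 = (255/352)/(68/3) = 45/1408

r = 2; a_0 = 1; a_1 = 3/8; a_2 = 57/176; a_3 = 27/352; a_4 = 45/1408


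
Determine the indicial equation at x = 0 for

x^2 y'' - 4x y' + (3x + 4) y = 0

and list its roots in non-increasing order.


Divide by x^2 to reach normal form y'' + P_1(x) y' + P_2(x) y = 0 with P_1(x) = -4/x and P_2(x) = 3/x + 4/x^2.
x = 0 is a singular point because the y'-coefficient -4/x has a pole at x = 0 and the y-coefficient 3/x + 4/x^2 has a pole at x = 0.
It is a regular singular point because x P_1(x) = p(x) = -4 and x^2 P_2(x) = q(x) = 3x + 4 are polynomials, hence analytic at x = 0.
p(0) = -4,  q(0) = 4.
Indicial equation: r(r-1) + p(0) r + q(0) = 0, i.e. r^2 + (p(0) - 1) r + q(0) = 0, i.e. r^2 - 5 r + 4 = 0.
Discriminant: (-5)^2 - 4(4) = 9, so r = (5 ± 3)/2.
Solving: r_1 = 4, r_2 = 1.

indicial: r^2 - 5 r + 4 = 0; roots r_1 = 4, r_2 = 1


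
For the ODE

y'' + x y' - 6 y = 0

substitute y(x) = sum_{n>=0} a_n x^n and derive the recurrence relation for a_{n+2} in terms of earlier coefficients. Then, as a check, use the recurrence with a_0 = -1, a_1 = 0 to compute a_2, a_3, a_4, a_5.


Substitute y = sum_n a_n x^n.
y''(x) has coefficient (n+2)(n+1) a_{n+2} at x^n;
x y'(x) has coefficient n a_n at x^n (shift);
-6 y(x) has coefficient -6 a_n at x^n.
Matching x^n: (n+2)(n+1) a_{n+2} + (n - 6) a_n = 0.
Thus a_{n+2} = (-n + 6) / ((n+1)(n+2)) * a_n.

Check with a_0 = -1, a_1 = 0 (apply the recurrence for n = 0, 1, 2, 3): a_0 = -1, a_1 = 0, a_2 = -3, a_3 = 0, a_4 = -1, a_5 = 0.

a_(n+2) = (-n + 6) / ((n+1)(n+2)) * a_n; check: a_0 = -1, a_1 = 0, a_2 = -3, a_3 = 0, a_4 = -1, a_5 = 0


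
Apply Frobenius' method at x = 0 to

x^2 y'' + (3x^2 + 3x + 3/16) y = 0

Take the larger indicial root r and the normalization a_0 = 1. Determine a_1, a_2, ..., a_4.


Write in Frobenius form y'' + (p(x)/x) y' + (q(x)/x^2) y = 0:
  p(x) = 0,  q(x) = 3x^2 + 3x + 3/16.
Indicial equation: r(r-1) + (0) r + (3/16) = 0 -> roots r_1 = 3/4, r_2 = 1/4.
Take r = r_1 = 3/4. Let y(x) = x^r sum_{n>=0} a_n x^n with a_0 = 1.
Substitute y = x^r sum a_n x^n and match x^{r+n}. The recurrence is
  D(n) a_n + 3 a_{n-1} + 3 a_{n-2} = 0,  where D(n) = (r+n)(r+n-1) + (0)(r+n) + (3/16).
  a_n = [-3 a_{n-1} - 3 a_{n-2}] / D(n).
Since the indicial polynomial factors as (r - r_1)(r - r_2), D(n) = (r_1 + n - r_1)(r_1 + n - r_2) = n(n + 1/2).
Evaluating step by step (a_0 = 1):
  n = 1: D(1) = 1(1 + 1/2) = 3/2; numerator = -3(1) = -3; a_1 = (-3)/(3/2) = -2
  n = 2: D(2) = 2(2 + 1/2) = 5; numerator = -3(-2) - 3(1) = 3; a_2 = (3)/(5) = 3/5
  n = 3: D(3) = 3(3 + 1/2) = 21/2; numerator = -3(3/5) - 3(-2) = 21/5; a_3 = (21/5)/(21/2) = 2/5
  n = 4: D(4) = 4(4 + 1/2) = 18; numerator = -3(2/5) - 3(3/5) = -3; a_4 = (-3)/(18) = -1/6

r = 3/4; a_0 = 1; a_1 = -2; a_2 = 3/5; a_3 = 2/5; a_4 = -1/6


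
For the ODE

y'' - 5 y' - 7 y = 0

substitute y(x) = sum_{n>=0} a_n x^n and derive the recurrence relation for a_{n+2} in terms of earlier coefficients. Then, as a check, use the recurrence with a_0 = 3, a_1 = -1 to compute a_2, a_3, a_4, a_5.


Substitute y = sum_n a_n x^n.
y''(x) has coefficient (n+2)(n+1) a_{n+2} at x^n;
-5 y'(x) has coefficient -5 (n+1) a_{n+1} at x^n;
-7 y(x) has coefficient -7 a_n at x^n.
Matching x^n: (n+2)(n+1) a_{n+2} - 5 (n+1) a_{n+1} - 7 a_n = 0.
Thus a_{n+2} = [5 (n+1) a_{n+1} + 7 a_n] / ((n+1)(n+2)).

Check with a_0 = 3, a_1 = -1 (apply the recurrence for n = 0, 1, 2, 3): a_0 = 3, a_1 = -1, a_2 = 8, a_3 = 73/6, a_4 = 159/8, a_5 = 362/15.

a_(n+2) = [5 (n+1) a_(n+1) + 7 a_n] / ((n+1)(n+2)); check: a_0 = 3, a_1 = -1, a_2 = 8, a_3 = 73/6, a_4 = 159/8, a_5 = 362/15


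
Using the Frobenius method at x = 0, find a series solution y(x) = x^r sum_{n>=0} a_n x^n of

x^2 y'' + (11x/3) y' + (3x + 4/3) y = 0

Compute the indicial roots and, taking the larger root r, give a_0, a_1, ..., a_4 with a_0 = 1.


Write in Frobenius form y'' + (p(x)/x) y' + (q(x)/x^2) y = 0:
  p(x) = 11/3,  q(x) = 3x + 4/3.
Indicial equation: r(r-1) + (11/3) r + (4/3) = 0 -> roots r_1 = -2/3, r_2 = -2.
Take r = r_1 = -2/3. Let y(x) = x^r sum_{n>=0} a_n x^n with a_0 = 1.
Substitute y = x^r sum a_n x^n and match x^{r+n}. The recurrence is
  D(n) a_n + 3 a_{n-1} = 0,  where D(n) = (r+n)(r+n-1) + (11/3)(r+n) + (4/3).
  a_n = -3 / D(n) * a_{n-1}.
Since the indicial polynomial factors as (r - r_1)(r - r_2), D(n) = (r_1 + n - r_1)(r_1 + n - r_2) = n(n + 4/3).
Evaluating step by step (a_0 = 1):
  n = 1: D(1) = 1(1 + 4/3) = 7/3; numerator = -3(1) = -3; a_1 = (-3)/(7/3) = -9/7
  n = 2: D(2) = 2(2 + 4/3) = 20/3; numerator = -3(-9/7) = 27/7; a_2 = (27/7)/(20/3) = 81/140
  n = 3: D(3) = 3(3 + 4/3) = 13; numerator = -3(81/140) = -243/140; a_3 = (-243/140)/(13) = -243/1820
  n = 4: D(4) = 4(4 + 4/3) = 64/3; numerator = -3(-243/1820) = 729/1820; a_4 = (729/1820)/(64/3) = 2187/116480

r = -2/3; a_0 = 1; a_1 = -9/7; a_2 = 81/140; a_3 = -243/1820; a_4 = 2187/116480


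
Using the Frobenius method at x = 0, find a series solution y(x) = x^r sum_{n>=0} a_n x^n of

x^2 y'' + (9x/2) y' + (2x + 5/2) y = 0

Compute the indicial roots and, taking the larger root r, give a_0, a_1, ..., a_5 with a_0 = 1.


Write in Frobenius form y'' + (p(x)/x) y' + (q(x)/x^2) y = 0:
  p(x) = 9/2,  q(x) = 2x + 5/2.
Indicial equation: r(r-1) + (9/2) r + (5/2) = 0 -> roots r_1 = -1, r_2 = -5/2.
Take r = r_1 = -1. Let y(x) = x^r sum_{n>=0} a_n x^n with a_0 = 1.
Substitute y = x^r sum a_n x^n and match x^{r+n}. The recurrence is
  D(n) a_n + 2 a_{n-1} = 0,  where D(n) = (r+n)(r+n-1) + (9/2)(r+n) + (5/2).
  a_n = -2 / D(n) * a_{n-1}.
Since the indicial polynomial factors as (r - r_1)(r - r_2), D(n) = (r_1 + n - r_1)(r_1 + n - r_2) = n(n + 3/2).
Evaluating step by step (a_0 = 1):
  n = 1: D(1) = 1(1 + 3/2) = 5/2; numerator = -2(1) = -2; a_1 = (-2)/(5/2) = -4/5
  n = 2: D(2) = 2(2 + 3/2) = 7; numerator = -2(-4/5) = 8/5; a_2 = (8/5)/(7) = 8/35
  n = 3: D(3) = 3(3 + 3/2) = 27/2; numerator = -2(8/35) = -16/35; a_3 = (-16/35)/(27/2) = -32/945
  n = 4: D(4) = 4(4 + 3/2) = 22; numerator = -2(-32/945) = 64/945; a_4 = (64/945)/(22) = 32/10395
  n = 5: D(5) = 5(5 + 3/2) = 65/2; numerator = -2(32/10395) = -64/10395; a_5 = (-64/10395)/(65/2) = -128/675675

r = -1; a_0 = 1; a_1 = -4/5; a_2 = 8/35; a_3 = -32/945; a_4 = 32/10395; a_5 = -128/675675


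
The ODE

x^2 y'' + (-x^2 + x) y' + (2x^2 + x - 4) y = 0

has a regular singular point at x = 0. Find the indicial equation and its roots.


Divide by x^2 to reach normal form y'' + P_1(x) y' + P_2(x) y = 0 with P_1(x) = -1 + 1/x and P_2(x) = 2 + 1/x - 4/x^2.
x = 0 is a singular point because the y'-coefficient -1 + 1/x has a pole at x = 0 and the y-coefficient 2 + 1/x - 4/x^2 has a pole at x = 0.
It is a regular singular point because x P_1(x) = p(x) = 1 - x and x^2 P_2(x) = q(x) = 2x^2 + x - 4 are polynomials, hence analytic at x = 0.
p(0) = 1,  q(0) = -4.
Indicial equation: r(r-1) + p(0) r + q(0) = 0, i.e. r^2 + (p(0) - 1) r + q(0) = 0, i.e. r^2 - 4 = 0.
Discriminant: (0)^2 - 4(-4) = 16, so r = (0 ± 4)/2.
Solving: r_1 = 2, r_2 = -2.

indicial: r^2 - 4 = 0; roots r_1 = 2, r_2 = -2


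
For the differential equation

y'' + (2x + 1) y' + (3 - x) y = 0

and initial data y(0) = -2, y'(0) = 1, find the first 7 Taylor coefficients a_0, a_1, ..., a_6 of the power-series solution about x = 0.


Ansatz: y(x) = sum_{n>=0} a_n x^n, so y'(x) = sum_{n>=1} n a_n x^(n-1) and y''(x) = sum_{n>=2} n(n-1) a_n x^(n-2).
Substitute into P(x) y'' + Q(x) y' + R(x) y = 0 with P(x) = 1, Q(x) = 2x + 1, R(x) = 3 - x, and match powers of x.
Initial conditions: a_0 = -2, a_1 = 1.
Setting the coefficient of each power of x to zero and solving order by order (substituting the coefficients already found):
  x^0: 2 a_2 + a_1 + 3 a_0 = 0  ->  2 a_2 = -a_1 - 3 a_0 = 5  ->  a_2 = 5/2
  x^1: 6 a_3 + 2 a_2 + 5 a_1 - a_0 = 0  ->  6 a_3 = -2 a_2 - 5 a_1 + a_0 = -12  ->  a_3 = -2
  x^2: 12 a_4 + 3 a_3 + 7 a_2 - a_1 = 0  ->  12 a_4 = -3 a_3 - 7 a_2 + a_1 = -21/2  ->  a_4 = -7/8
  x^3: 20 a_5 + 4 a_4 + 9 a_3 - a_2 = 0  ->  20 a_5 = -4 a_4 - 9 a_3 + a_2 = 24  ->  a_5 = 6/5
  x^4: 30 a_6 + 5 a_5 + 11 a_4 - a_3 = 0  ->  30 a_6 = -5 a_5 - 11 a_4 + a_3 = 13/8  ->  a_6 = 13/240
Truncated series: y(x) = -2 + x + (5/2) x^2 - 2 x^3 - (7/8) x^4 + (6/5) x^5 + (13/240) x^6 + O(x^7).

a_0 = -2; a_1 = 1; a_2 = 5/2; a_3 = -2; a_4 = -7/8; a_5 = 6/5; a_6 = 13/240


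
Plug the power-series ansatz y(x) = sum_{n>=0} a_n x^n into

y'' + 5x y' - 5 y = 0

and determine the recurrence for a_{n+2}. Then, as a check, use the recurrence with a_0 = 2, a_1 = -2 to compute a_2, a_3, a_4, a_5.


Substitute y = sum_n a_n x^n.
y''(x) has coefficient (n+2)(n+1) a_{n+2} at x^n;
5 x y'(x) has coefficient 5 n a_n at x^n (shift);
-5 y(x) has coefficient -5 a_n at x^n.
Matching x^n: (n+2)(n+1) a_{n+2} + (5n - 5) a_n = 0.
Thus a_{n+2} = (-5n + 5) / ((n+1)(n+2)) * a_n.

Check with a_0 = 2, a_1 = -2 (apply the recurrence for n = 0, 1, 2, 3): a_0 = 2, a_1 = -2, a_2 = 5, a_3 = 0, a_4 = -25/12, a_5 = 0.

a_(n+2) = (-5n + 5) / ((n+1)(n+2)) * a_n; check: a_0 = 2, a_1 = -2, a_2 = 5, a_3 = 0, a_4 = -25/12, a_5 = 0


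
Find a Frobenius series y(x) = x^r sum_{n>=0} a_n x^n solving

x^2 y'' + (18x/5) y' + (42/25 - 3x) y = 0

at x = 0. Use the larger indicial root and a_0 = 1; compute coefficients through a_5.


Write in Frobenius form y'' + (p(x)/x) y' + (q(x)/x^2) y = 0:
  p(x) = 18/5,  q(x) = 42/25 - 3x.
Indicial equation: r(r-1) + (18/5) r + (42/25) = 0 -> roots r_1 = -6/5, r_2 = -7/5.
Take r = r_1 = -6/5. Let y(x) = x^r sum_{n>=0} a_n x^n with a_0 = 1.
Substitute y = x^r sum a_n x^n and match x^{r+n}. The recurrence is
  D(n) a_n - 3 a_{n-1} = 0,  where D(n) = (r+n)(r+n-1) + (18/5)(r+n) + (42/25).
  a_n = 3 / D(n) * a_{n-1}.
Since the indicial polynomial factors as (r - r_1)(r - r_2), D(n) = (r_1 + n - r_1)(r_1 + n - r_2) = n(n + 1/5).
Evaluating step by step (a_0 = 1):
  n = 1: D(1) = 1(1 + 1/5) = 6/5; numerator = 3(1) = 3; a_1 = (3)/(6/5) = 5/2
  n = 2: D(2) = 2(2 + 1/5) = 22/5; numerator = 3(5/2) = 15/2; a_2 = (15/2)/(22/5) = 75/44
  n = 3: D(3) = 3(3 + 1/5) = 48/5; numerator = 3(75/44) = 225/44; a_3 = (225/44)/(48/5) = 375/704
  n = 4: D(4) = 4(4 + 1/5) = 84/5; numerator = 3(375/704) = 1125/704; a_4 = (1125/704)/(84/5) = 1875/19712
  n = 5: D(5) = 5(5 + 1/5) = 26; numerator = 3(1875/19712) = 5625/19712; a_5 = (5625/19712)/(26) = 5625/512512

r = -6/5; a_0 = 1; a_1 = 5/2; a_2 = 75/44; a_3 = 375/704; a_4 = 1875/19712; a_5 = 5625/512512


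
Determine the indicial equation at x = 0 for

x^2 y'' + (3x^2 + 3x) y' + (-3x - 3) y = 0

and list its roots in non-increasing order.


Divide by x^2 to reach normal form y'' + P_1(x) y' + P_2(x) y = 0 with P_1(x) = 3 + 3/x and P_2(x) = -3/x - 3/x^2.
x = 0 is a singular point because the y'-coefficient 3 + 3/x has a pole at x = 0 and the y-coefficient -3/x - 3/x^2 has a pole at x = 0.
It is a regular singular point because x P_1(x) = p(x) = 3x + 3 and x^2 P_2(x) = q(x) = -3x - 3 are polynomials, hence analytic at x = 0.
p(0) = 3,  q(0) = -3.
Indicial equation: r(r-1) + p(0) r + q(0) = 0, i.e. r^2 + (p(0) - 1) r + q(0) = 0, i.e. r^2 + 2 r - 3 = 0.
Discriminant: (2)^2 - 4(-3) = 16, so r = (-2 ± 4)/2.
Solving: r_1 = 1, r_2 = -3.

indicial: r^2 + 2 r - 3 = 0; roots r_1 = 1, r_2 = -3


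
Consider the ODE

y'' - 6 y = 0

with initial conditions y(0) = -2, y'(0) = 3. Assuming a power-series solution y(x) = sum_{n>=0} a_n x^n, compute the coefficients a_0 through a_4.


Ansatz: y(x) = sum_{n>=0} a_n x^n, so y'(x) = sum_{n>=1} n a_n x^(n-1) and y''(x) = sum_{n>=2} n(n-1) a_n x^(n-2).
Substitute into P(x) y'' + Q(x) y' + R(x) y = 0 with P(x) = 1, Q(x) = 0, R(x) = -6, and match powers of x.
Initial conditions: a_0 = -2, a_1 = 3.
Setting the coefficient of each power of x to zero and solving order by order (substituting the coefficients already found):
  x^0: 2 a_2 - 6 a_0 = 0  ->  2 a_2 = 6 a_0 = -12  ->  a_2 = -6
  x^1: 6 a_3 - 6 a_1 = 0  ->  6 a_3 = 6 a_1 = 18  ->  a_3 = 3
  x^2: 12 a_4 - 6 a_2 = 0  ->  12 a_4 = 6 a_2 = -36  ->  a_4 = -3
Truncated series: y(x) = -2 + 3 x - 6 x^2 + 3 x^3 - 3 x^4 + O(x^5).

a_0 = -2; a_1 = 3; a_2 = -6; a_3 = 3; a_4 = -3


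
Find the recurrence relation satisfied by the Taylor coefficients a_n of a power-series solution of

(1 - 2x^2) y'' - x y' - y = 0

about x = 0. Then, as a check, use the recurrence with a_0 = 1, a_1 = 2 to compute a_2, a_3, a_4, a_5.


Substitute y = sum_n a_n x^n.
(1 - 2 x^2) y'' contributes (n+2)(n+1) a_{n+2} - 2 n(n-1) a_n at x^n.
-x y'(x) contributes -n a_n at x^n.
-y(x) contributes -1 a_n at x^n.
Matching x^n: (n+2)(n+1) a_{n+2} + (-2 n(n-1) - n - 1) a_n = 0.
Thus a_{n+2} = (2 n(n-1) + n + 1) / ((n+1)(n+2)) * a_n.

Check with a_0 = 1, a_1 = 2 (apply the recurrence for n = 0, 1, 2, 3): a_0 = 1, a_1 = 2, a_2 = 1/2, a_3 = 2/3, a_4 = 7/24, a_5 = 8/15.

a_(n+2) = (2 n(n-1) + n + 1) / ((n+1)(n+2)) * a_n; check: a_0 = 1, a_1 = 2, a_2 = 1/2, a_3 = 2/3, a_4 = 7/24, a_5 = 8/15


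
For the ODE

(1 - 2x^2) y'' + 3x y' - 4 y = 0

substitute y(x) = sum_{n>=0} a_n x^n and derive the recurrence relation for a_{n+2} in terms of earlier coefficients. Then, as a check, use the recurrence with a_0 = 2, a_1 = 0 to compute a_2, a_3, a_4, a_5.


Substitute y = sum_n a_n x^n.
(1 - 2 x^2) y'' contributes (n+2)(n+1) a_{n+2} - 2 n(n-1) a_n at x^n.
3 x y'(x) contributes 3 n a_n at x^n.
-4 y(x) contributes -4 a_n at x^n.
Matching x^n: (n+2)(n+1) a_{n+2} + (-2 n(n-1) + 3 n - 4) a_n = 0.
Thus a_{n+2} = (2 n(n-1) - 3 n + 4) / ((n+1)(n+2)) * a_n.

Check with a_0 = 2, a_1 = 0 (apply the recurrence for n = 0, 1, 2, 3): a_0 = 2, a_1 = 0, a_2 = 4, a_3 = 0, a_4 = 2/3, a_5 = 0.

a_(n+2) = (2 n(n-1) - 3 n + 4) / ((n+1)(n+2)) * a_n; check: a_0 = 2, a_1 = 0, a_2 = 4, a_3 = 0, a_4 = 2/3, a_5 = 0


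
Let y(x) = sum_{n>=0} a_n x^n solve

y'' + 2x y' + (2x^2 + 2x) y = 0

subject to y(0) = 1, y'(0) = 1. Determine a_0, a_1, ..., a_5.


Ansatz: y(x) = sum_{n>=0} a_n x^n, so y'(x) = sum_{n>=1} n a_n x^(n-1) and y''(x) = sum_{n>=2} n(n-1) a_n x^(n-2).
Substitute into P(x) y'' + Q(x) y' + R(x) y = 0 with P(x) = 1, Q(x) = 2x, R(x) = 2x^2 + 2x, and match powers of x.
Initial conditions: a_0 = 1, a_1 = 1.
Setting the coefficient of each power of x to zero and solving order by order (substituting the coefficients already found):
  x^0: 2 a_2 = 0  ->  a_2 = 0
  x^1: 6 a_3 + 2 a_1 + 2 a_0 = 0  ->  6 a_3 = -2 a_1 - 2 a_0 = -4  ->  a_3 = -2/3
  x^2: 12 a_4 + 4 a_2 + 2 a_1 + 2 a_0 = 0  ->  12 a_4 = -4 a_2 - 2 a_1 - 2 a_0 = -4  ->  a_4 = -1/3
  x^3: 20 a_5 + 6 a_3 + 2 a_2 + 2 a_1 = 0  ->  20 a_5 = -6 a_3 - 2 a_2 - 2 a_1 = 2  ->  a_5 = 1/10
Truncated series: y(x) = 1 + x - (2/3) x^3 - (1/3) x^4 + (1/10) x^5 + O(x^6).

a_0 = 1; a_1 = 1; a_2 = 0; a_3 = -2/3; a_4 = -1/3; a_5 = 1/10


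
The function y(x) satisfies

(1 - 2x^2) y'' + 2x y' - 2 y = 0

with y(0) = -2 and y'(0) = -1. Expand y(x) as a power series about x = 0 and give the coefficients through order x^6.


Ansatz: y(x) = sum_{n>=0} a_n x^n, so y'(x) = sum_{n>=1} n a_n x^(n-1) and y''(x) = sum_{n>=2} n(n-1) a_n x^(n-2).
Substitute into P(x) y'' + Q(x) y' + R(x) y = 0 with P(x) = 1 - 2x^2, Q(x) = 2x, R(x) = -2, and match powers of x.
Initial conditions: a_0 = -2, a_1 = -1.
Setting the coefficient of each power of x to zero and solving order by order (substituting the coefficients already found):
  x^0: 2 a_2 - 2 a_0 = 0  ->  2 a_2 = 2 a_0 = -4  ->  a_2 = -2
  x^1: 6 a_3 = 0  ->  a_3 = 0
  x^2: 12 a_4 - 2 a_2 = 0  ->  12 a_4 = 2 a_2 = -4  ->  a_4 = -1/3
  x^3: 20 a_5 - 8 a_3 = 0  ->  20 a_5 = 8 a_3 = 0  ->  a_5 = 0
  x^4: 30 a_6 - 18 a_4 = 0  ->  30 a_6 = 18 a_4 = -6  ->  a_6 = -1/5
Truncated series: y(x) = -2 - x - 2 x^2 - (1/3) x^4 - (1/5) x^6 + O(x^7).

a_0 = -2; a_1 = -1; a_2 = -2; a_3 = 0; a_4 = -1/3; a_5 = 0; a_6 = -1/5


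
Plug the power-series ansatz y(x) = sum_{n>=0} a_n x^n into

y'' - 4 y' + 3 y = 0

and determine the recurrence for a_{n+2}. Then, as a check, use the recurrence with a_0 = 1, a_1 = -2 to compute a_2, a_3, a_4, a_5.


Substitute y = sum_n a_n x^n.
y''(x) has coefficient (n+2)(n+1) a_{n+2} at x^n;
-4 y'(x) has coefficient -4 (n+1) a_{n+1} at x^n;
3 y(x) has coefficient 3 a_n at x^n.
Matching x^n: (n+2)(n+1) a_{n+2} - 4 (n+1) a_{n+1} + 3 a_n = 0.
Thus a_{n+2} = [4 (n+1) a_{n+1} - 3 a_n] / ((n+1)(n+2)).

Check with a_0 = 1, a_1 = -2 (apply the recurrence for n = 0, 1, 2, 3): a_0 = 1, a_1 = -2, a_2 = -11/2, a_3 = -19/3, a_4 = -119/24, a_5 = -181/60.

a_(n+2) = [4 (n+1) a_(n+1) - 3 a_n] / ((n+1)(n+2)); check: a_0 = 1, a_1 = -2, a_2 = -11/2, a_3 = -19/3, a_4 = -119/24, a_5 = -181/60


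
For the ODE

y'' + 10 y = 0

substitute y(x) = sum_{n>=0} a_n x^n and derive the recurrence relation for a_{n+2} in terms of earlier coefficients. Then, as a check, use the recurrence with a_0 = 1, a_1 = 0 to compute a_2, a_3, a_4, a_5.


Substitute y = sum_n a_n x^n into y'' + (const) y = 0.
y''(x) = sum_{n>=0} (n+2)(n+1) a_{n+2} x^n.
The ODE becomes sum_n [(n+2)(n+1) a_{n+2} + 10 a_n] x^n = 0.
Setting each coefficient to zero gives the recurrence:
  (n+2)(n+1) a_{n+2} + 10 a_n = 0,
  a_{n+2} = -10 / ((n+1)(n+2)) a_n.

Check with a_0 = 1, a_1 = 0 (apply the recurrence for n = 0, 1, 2, 3): a_0 = 1, a_1 = 0, a_2 = -5, a_3 = 0, a_4 = 25/6, a_5 = 0.

a_{n+2} = -10/((n+1)(n+2)) * a_n; check: a_0 = 1, a_1 = 0, a_2 = -5, a_3 = 0, a_4 = 25/6, a_5 = 0
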